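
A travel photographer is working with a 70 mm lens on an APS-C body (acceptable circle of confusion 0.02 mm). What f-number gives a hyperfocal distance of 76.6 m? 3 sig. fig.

f/3.20

Rearrange H = f²/(N·c) + f for N: N = f² / ((H − f)·c).
N = 70² / ((76600 − 70) × 0.02) = 4900 / 1531 ≈ 3.20.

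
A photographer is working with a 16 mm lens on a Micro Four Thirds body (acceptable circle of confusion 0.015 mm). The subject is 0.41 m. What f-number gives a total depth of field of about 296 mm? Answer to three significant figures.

Write h = H − f = f²/(N·c). The thin-lens limits are Dn = s·h/(h + (s−f)) and Df = s·h/(h − (s−f)), so DoF = Df − Dn = 2·s·(s−f)·h / (h² − (s−f)²).
That is a quadratic in h: DoF·h² − 2·s·(s−f)·h − DoF·(s−f)² = 0 ⇒ h = (s−f)·(s + √(s² + DoF²)) / DoF = 394 × (410 + √(410² + 296²)) / 296 = 394 × (410 + 505.684) / 296 ≈ 1218.8 mm.
Then N = f²/(c·h) = 16² / (0.015 × 1218.8) = 256 / 18.283 ≈ 14.

f/14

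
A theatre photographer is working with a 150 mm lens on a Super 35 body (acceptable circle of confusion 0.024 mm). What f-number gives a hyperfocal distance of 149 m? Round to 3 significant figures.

f/6.30

Rearrange H = f²/(N·c) + f for N: N = f² / ((H − f)·c).
N = 150² / ((149000 − 150) × 0.024) = 22500 / 3572 ≈ 6.30.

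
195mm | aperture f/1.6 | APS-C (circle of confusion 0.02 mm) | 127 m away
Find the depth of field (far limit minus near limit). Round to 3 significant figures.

27.4 m

Hyperfocal distance H = f²/(N·c) + f = 195²/(1.6 × 0.02) + 195 = 38025/0.032 + 195 ≈ 1188476.2 mm ≈ 1188 m.
Near limit Dn = s·(H − f)/(H + s − 2f) = 127000 × (1188476.2 − 195) / (1188476.2 + 127000 − 2 × 195) = 127000 × 1188281.2 / 1315086.2 ≈ 114754 mm.
Far limit Df = s·(H − f)/(H − s) = 127000 × (1188476.2 − 195) / (1188476.2 − 127000) = 127000 × 1188281.2 / 1061476.2 ≈ 142172 mm.
Depth of field = Df − Dn = 142172 − 114754 ≈ 27418 mm ≈ 27.4 m.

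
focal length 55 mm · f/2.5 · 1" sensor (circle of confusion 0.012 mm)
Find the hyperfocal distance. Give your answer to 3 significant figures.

101 m

Hyperfocal distance H = f²/(N·c) + f = 55²/(2.5 × 0.012) + 55 = 3025/0.03 + 55 ≈ 100888.3 mm ≈ 101 m.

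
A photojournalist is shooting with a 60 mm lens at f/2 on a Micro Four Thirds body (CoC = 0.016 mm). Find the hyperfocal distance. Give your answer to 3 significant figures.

Hyperfocal distance H = f²/(N·c) + f = 60²/(2 × 0.016) + 60 = 3600/0.032 + 60 ≈ 112560.0 mm ≈ 113 m.

113 m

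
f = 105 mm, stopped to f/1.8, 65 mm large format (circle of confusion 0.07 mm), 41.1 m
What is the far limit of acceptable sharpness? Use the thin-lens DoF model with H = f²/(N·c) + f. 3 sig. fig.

77.3 m

Hyperfocal distance H = f²/(N·c) + f = 105²/(1.8 × 0.07) + 105 = 11025/0.126 + 105 ≈ 87605.0 mm ≈ 87.60 m.
Far limit Df = s·(H − f)/(H − s) = 41100 × (87605.0 − 105) / (87605.0 − 41100) = 41100 × 87500.0 / 46505.0 ≈ 77330 mm ≈ 77.3 m.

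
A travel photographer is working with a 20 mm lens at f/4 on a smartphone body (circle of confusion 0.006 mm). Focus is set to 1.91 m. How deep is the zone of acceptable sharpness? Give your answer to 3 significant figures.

Hyperfocal distance H = f²/(N·c) + f = 20²/(4 × 0.006) + 20 = 400/0.024 + 20 ≈ 16686.7 mm ≈ 16.69 m.
Near limit Dn = s·(H − f)/(H + s − 2f) = 1910 × (16686.7 − 20) / (16686.7 + 1910 − 2 × 20) = 1910 × 16666.7 / 18556.7 ≈ 1715.47 mm.
Far limit Df = s·(H − f)/(H − s) = 1910 × (16686.7 − 20) / (16686.7 − 1910) = 1910 × 16666.7 / 14776.7 ≈ 2154.30 mm.
Depth of field = Df − Dn = 2154.30 − 1715.47 ≈ 438.83 mm.

439 mm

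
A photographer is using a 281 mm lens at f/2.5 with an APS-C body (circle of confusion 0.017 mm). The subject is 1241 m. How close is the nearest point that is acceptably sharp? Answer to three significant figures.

Hyperfocal distance H = f²/(N·c) + f = 281²/(2.5 × 0.017) + 281 = 78961/0.0425 + 281 ≈ 1858186.9 mm ≈ 1858 m.
Near limit Dn = s·(H − f)/(H + s − 2f) = 1241000 × (1858186.9 − 281) / (1858186.9 + 1241000 − 2 × 281) = 1241000 × 1857905.9 / 3098624.9 ≈ 744092 mm ≈ 744 m.

744 m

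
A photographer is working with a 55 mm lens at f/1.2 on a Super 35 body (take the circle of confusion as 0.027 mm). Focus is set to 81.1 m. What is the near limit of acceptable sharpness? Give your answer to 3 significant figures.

Hyperfocal distance H = f²/(N·c) + f = 55²/(1.2 × 0.027) + 55 = 3025/0.0324 + 55 ≈ 93419.2 mm ≈ 93.42 m.
Near limit Dn = s·(H − f)/(H + s − 2f) = 81100 × (93419.2 − 55) / (93419.2 + 81100 − 2 × 55) = 81100 × 93364.2 / 174409.2 ≈ 43414 mm ≈ 43.4 m.

43.4 m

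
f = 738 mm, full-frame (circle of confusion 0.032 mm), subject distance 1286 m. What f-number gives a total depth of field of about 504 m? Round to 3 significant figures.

Write h = H − f = f²/(N·c). The thin-lens limits are Dn = s·h/(h + (s−f)) and Df = s·h/(h − (s−f)), so DoF = Df − Dn = 2·s·(s−f)·h / (h² − (s−f)²).
That is a quadratic in h: DoF·h² − 2·s·(s−f)·h − DoF·(s−f)² = 0 ⇒ h = (s−f)·(s + √(s² + DoF²)) / DoF = 1285262 × (1286000 + √(1286000² + 504000²)) / 504000 = 1285262 × (1286000 + 1381236) / 504000 ≈ 6801779 mm.
Then N = f²/(c·h) = 738² / (0.032 × 6801779) = 544644 / 217657 ≈ 2.50.

f/2.50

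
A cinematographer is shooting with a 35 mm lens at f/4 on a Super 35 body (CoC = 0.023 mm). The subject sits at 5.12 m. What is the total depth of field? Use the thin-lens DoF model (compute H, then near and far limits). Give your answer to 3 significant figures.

Hyperfocal distance H = f²/(N·c) + f = 35²/(4 × 0.023) + 35 = 1225/0.092 + 35 ≈ 13350.2 mm ≈ 13.35 m.
Near limit Dn = s·(H − f)/(H + s − 2f) = 5120 × (13350.2 − 35) / (13350.2 + 5120 − 2 × 35) = 5120 × 13315.2 / 18400.2 ≈ 3705.1 mm.
Far limit Df = s·(H − f)/(H − s) = 5120 × (13350.2 − 35) / (13350.2 − 5120) = 5120 × 13315.2 / 8230.2 ≈ 8283.4 mm.
Depth of field = Df − Dn = 8283.4 − 3705.1 ≈ 4578.3 mm ≈ 4.58 m.

4.58 m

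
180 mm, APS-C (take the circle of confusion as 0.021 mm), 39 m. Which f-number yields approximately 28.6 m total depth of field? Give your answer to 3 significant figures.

Write h = H − f = f²/(N·c). The thin-lens limits are Dn = s·h/(h + (s−f)) and Df = s·h/(h − (s−f)), so DoF = Df − Dn = 2·s·(s−f)·h / (h² − (s−f)²).
That is a quadratic in h: DoF·h² − 2·s·(s−f)·h − DoF·(s−f)² = 0 ⇒ h = (s−f)·(s + √(s² + DoF²)) / DoF = 38820 × (39000 + √(39000² + 28600²)) / 28600 = 38820 × (39000 + 48362.8) / 28600 ≈ 118581 mm.
Then N = f²/(c·h) = 180² / (0.021 × 118581) = 32400 / 2490.2 ≈ 13.

f/13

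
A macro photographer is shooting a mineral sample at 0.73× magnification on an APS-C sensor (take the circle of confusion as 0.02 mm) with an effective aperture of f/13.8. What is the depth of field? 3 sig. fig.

1.04 mm

At magnification m, DoF ≈ 2·N_eff·c/m² = 2 × 13.8 × 0.02 / 0.73² = 0.552 / 0.5329 ≈ 1.04 mm.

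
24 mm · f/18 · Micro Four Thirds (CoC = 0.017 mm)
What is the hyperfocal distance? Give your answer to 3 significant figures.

Hyperfocal distance H = f²/(N·c) + f = 24²/(18 × 0.017) + 24 = 576/0.306 + 24 ≈ 1906.4 mm ≈ 1.91 m.

1.91 m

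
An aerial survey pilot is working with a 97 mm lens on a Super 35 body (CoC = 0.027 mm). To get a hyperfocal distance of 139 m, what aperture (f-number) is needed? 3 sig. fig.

Rearrange H = f²/(N·c) + f for N: N = f² / ((H − f)·c).
N = 97² / ((139000 − 97) × 0.027) = 9409 / 3750 ≈ 2.51.

f/2.51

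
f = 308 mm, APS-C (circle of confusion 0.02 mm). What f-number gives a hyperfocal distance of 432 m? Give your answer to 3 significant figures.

Rearrange H = f²/(N·c) + f for N: N = f² / ((H − f)·c).
N = 308² / ((432000 − 308) × 0.02) = 94864 / 8634 ≈ 11.

f/11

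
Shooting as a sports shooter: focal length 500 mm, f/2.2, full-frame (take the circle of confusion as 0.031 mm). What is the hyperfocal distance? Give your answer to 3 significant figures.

Hyperfocal distance H = f²/(N·c) + f = 500²/(2.2 × 0.031) + 500 = 250000/0.0682 + 500 ≈ 3666189.1 mm ≈ 3670 m.

3670 m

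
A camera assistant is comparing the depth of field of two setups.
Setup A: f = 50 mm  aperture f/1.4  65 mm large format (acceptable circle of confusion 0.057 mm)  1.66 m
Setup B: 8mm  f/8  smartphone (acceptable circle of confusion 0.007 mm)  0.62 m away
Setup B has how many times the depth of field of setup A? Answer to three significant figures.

Setup A: H = 50²/(1.4×0.057) + 50 ≈ 31378.3 mm; DoF = Df − Dn = 1749.93 − 1578.86 ≈ 171.07 mm.
Setup B: H = 8²/(8×0.007) + 8 ≈ 1150.9 mm; DoF = Df − Dn = 1334.77 − 403.78 ≈ 930.99 mm.
Ratio = 930.99 / 171.07 ≈ 5.44.

5.44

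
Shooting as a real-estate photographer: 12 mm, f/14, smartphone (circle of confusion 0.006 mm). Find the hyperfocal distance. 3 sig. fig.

Hyperfocal distance H = f²/(N·c) + f = 12²/(14 × 0.006) + 12 = 144/0.084 + 12 ≈ 1726.3 mm ≈ 1.73 m.

1.73 m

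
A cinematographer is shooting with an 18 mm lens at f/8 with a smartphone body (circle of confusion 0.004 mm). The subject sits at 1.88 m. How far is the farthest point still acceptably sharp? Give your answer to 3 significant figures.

Hyperfocal distance H = f²/(N·c) + f = 18²/(8 × 0.004) + 18 = 324/0.032 + 18 ≈ 10143.0 mm ≈ 10.14 m.
Far limit Df = s·(H − f)/(H − s) = 1880 × (10143.0 − 18) / (10143.0 − 1880) = 1880 × 10125.0 / 8263.0 ≈ 2303.6 mm ≈ 2.30 m.

2.30 m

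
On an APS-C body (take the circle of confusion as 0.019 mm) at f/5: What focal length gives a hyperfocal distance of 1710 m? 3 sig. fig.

From H = f²/(N·c) + f, with f ≪ H: f ≈ √(H·N·c) = √(1710000 × 5 × 0.019) = √162450 ≈ 403.1 mm.
The +f correction barely moves this — solving exactly, f² + N·c·f − N·c·H = 0 ⇒ f = (−N·c + √((N·c)² + 4·N·c·H))/2 = (−0.095 + √649800)/2 ≈ 403.00 mm, so f ≈ 403 mm.

403 mm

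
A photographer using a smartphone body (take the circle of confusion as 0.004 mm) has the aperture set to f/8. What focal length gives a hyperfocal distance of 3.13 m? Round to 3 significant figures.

From H = f²/(N·c) + f, with f ≪ H: f ≈ √(H·N·c) = √(3130 × 8 × 0.004) = √100.16 ≈ 10.01 mm.
Exact: f² + N·c·f − N·c·H = 0 ⇒ f = (−N·c + √((N·c)² + 4·N·c·H))/2 = (−0.032 + √400.64)/2 ≈ 9.9920 mm ≈ 9.99 mm.

9.99 mm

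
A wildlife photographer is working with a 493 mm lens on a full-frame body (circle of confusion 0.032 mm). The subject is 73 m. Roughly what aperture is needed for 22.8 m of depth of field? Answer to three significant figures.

f/16

Write h = H − f = f²/(N·c). The thin-lens limits are Dn = s·h/(h + (s−f)) and Df = s·h/(h − (s−f)), so DoF = Df − Dn = 2·s·(s−f)·h / (h² − (s−f)²).
That is a quadratic in h: DoF·h² − 2·s·(s−f)·h − DoF·(s−f)² = 0 ⇒ h = (s−f)·(s + √(s² + DoF²)) / DoF = 72507 × (73000 + √(73000² + 22800²)) / 22800 = 72507 × (73000 + 76477.7) / 22800 ≈ 475359 mm.
Then N = f²/(c·h) = 493² / (0.032 × 475359) = 243049 / 15211 ≈ 16.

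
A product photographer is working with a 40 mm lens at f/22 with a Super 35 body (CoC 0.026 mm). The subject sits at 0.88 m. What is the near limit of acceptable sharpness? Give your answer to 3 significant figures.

0.677 m

Hyperfocal distance H = f²/(N·c) + f = 40²/(22 × 0.026) + 40 = 1600/0.572 + 40 ≈ 2837.2 mm ≈ 2.837 m.
Near limit Dn = s·(H − f)/(H + s − 2f) = 880 × (2837.2 − 40) / (2837.2 + 880 − 2 × 40) = 880 × 2797.2 / 3637.2 ≈ 676.77 mm ≈ 0.677 m.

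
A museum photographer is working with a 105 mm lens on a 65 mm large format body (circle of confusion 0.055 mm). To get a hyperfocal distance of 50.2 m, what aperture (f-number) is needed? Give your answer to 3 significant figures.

Rearrange H = f²/(N·c) + f for N: N = f² / ((H − f)·c).
N = 105² / ((50200 − 105) × 0.055) = 11025 / 2755 ≈ 4.

f/4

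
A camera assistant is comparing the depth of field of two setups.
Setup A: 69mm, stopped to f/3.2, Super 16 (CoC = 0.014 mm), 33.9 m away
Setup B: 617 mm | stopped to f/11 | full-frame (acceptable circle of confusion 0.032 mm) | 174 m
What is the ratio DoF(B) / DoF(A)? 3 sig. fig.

2.38

Setup A: H = 69²/(3.2×0.014) + 69 ≈ 106341.3 mm; DoF = Df − Dn = 49732 − 25714 ≈ 24018 mm.
Setup B: H = 617²/(11×0.032) + 617 ≈ 1082119.8 mm; DoF = Df − Dn = 207221 − 149959 ≈ 57262 mm.
Ratio = 57262 / 24018 ≈ 2.38.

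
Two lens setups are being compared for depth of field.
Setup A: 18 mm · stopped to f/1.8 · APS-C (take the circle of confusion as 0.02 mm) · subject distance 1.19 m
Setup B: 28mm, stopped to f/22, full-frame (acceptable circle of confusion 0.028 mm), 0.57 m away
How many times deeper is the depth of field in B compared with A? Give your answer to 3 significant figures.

Setup A: H = 18²/(1.8×0.02) + 18 ≈ 9018.0 mm; DoF = Df − Dn = 1368.17 − 1052.89 ≈ 315.28 mm.
Setup B: H = 28²/(22×0.028) + 28 ≈ 1300.7 mm; DoF = Df − Dn = 992.78 − 399.76 ≈ 593.02 mm.
Ratio = 593.02 / 315.28 ≈ 1.88.

1.88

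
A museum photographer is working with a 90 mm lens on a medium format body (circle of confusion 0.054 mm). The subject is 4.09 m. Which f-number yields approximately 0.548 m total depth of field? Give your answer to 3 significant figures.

f/2.50

Write h = H − f = f²/(N·c). The thin-lens limits are Dn = s·h/(h + (s−f)) and Df = s·h/(h − (s−f)), so DoF = Df − Dn = 2·s·(s−f)·h / (h² − (s−f)²).
That is a quadratic in h: DoF·h² − 2·s·(s−f)·h − DoF·(s−f)² = 0 ⇒ h = (s−f)·(s + √(s² + DoF²)) / DoF = 4000 × (4090 + √(4090² + 548²)) / 548 = 4000 × (4090 + 4126.55) / 548 ≈ 59975 mm.
Then N = f²/(c·h) = 90² / (0.054 × 59975) = 8100 / 3238.6 ≈ 2.50.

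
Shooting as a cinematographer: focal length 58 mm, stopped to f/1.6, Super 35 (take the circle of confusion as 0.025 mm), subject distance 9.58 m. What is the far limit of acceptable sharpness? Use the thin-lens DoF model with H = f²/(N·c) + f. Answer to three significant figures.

10.8 m

Hyperfocal distance H = f²/(N·c) + f = 58²/(1.6 × 0.025) + 58 = 3364/0.04 + 58 ≈ 84158.0 mm ≈ 84.16 m.
Far limit Df = s·(H − f)/(H − s) = 9580 × (84158.0 − 58) / (84158.0 − 9580) = 9580 × 84100.0 / 74578.0 ≈ 10803 mm ≈ 10.8 m.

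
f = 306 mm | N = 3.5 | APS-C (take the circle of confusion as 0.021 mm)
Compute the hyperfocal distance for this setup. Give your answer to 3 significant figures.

Hyperfocal distance H = f²/(N·c) + f = 306²/(3.5 × 0.021) + 306 = 93636/0.0735 + 306 ≈ 1274265.2 mm ≈ 1270 m.

1270 m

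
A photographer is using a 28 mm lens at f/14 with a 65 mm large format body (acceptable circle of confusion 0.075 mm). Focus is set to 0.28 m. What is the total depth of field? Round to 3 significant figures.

213 mm

Hyperfocal distance H = f²/(N·c) + f = 28²/(14 × 0.075) + 28 = 784/1.05 + 28 ≈ 774.7 mm ≈ 0.775 m.
Near limit Dn = s·(H − f)/(H + s − 2f) = 280 × (774.7 − 28) / (774.7 + 280 − 2 × 28) = 280 × 746.7 / 998.7 ≈ 209.35 mm.
Far limit Df = s·(H − f)/(H − s) = 280 × (774.7 − 28) / (774.7 − 280) = 280 × 746.7 / 494.7 ≈ 422.64 mm.
Depth of field = Df − Dn = 422.64 − 209.35 ≈ 213.29 mm.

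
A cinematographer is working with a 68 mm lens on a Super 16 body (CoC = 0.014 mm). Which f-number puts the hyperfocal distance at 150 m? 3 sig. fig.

Rearrange H = f²/(N·c) + f for N: N = f² / ((H − f)·c).
N = 68² / ((150000 − 68) × 0.014) = 4624 / 2099 ≈ 2.20.

f/2.20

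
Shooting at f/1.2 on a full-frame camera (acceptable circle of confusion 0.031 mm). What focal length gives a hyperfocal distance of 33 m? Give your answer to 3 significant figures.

35.0 mm

From H = f²/(N·c) + f, with f ≪ H: f ≈ √(H·N·c) = √(33000 × 1.2 × 0.031) = √1227.6 ≈ 35.04 mm.
The +f correction barely moves this — solving exactly, f² + N·c·f − N·c·H = 0 ⇒ f = (−N·c + √((N·c)² + 4·N·c·H))/2 = (−0.0372 + √4910.4)/2 ≈ 35.019 mm, so f ≈ 35.0 mm.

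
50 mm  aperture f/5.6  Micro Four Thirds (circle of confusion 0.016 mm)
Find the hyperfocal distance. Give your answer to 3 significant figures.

Hyperfocal distance H = f²/(N·c) + f = 50²/(5.6 × 0.016) + 50 = 2500/0.0896 + 50 ≈ 27951.8 mm ≈ 28.0 m.

28.0 m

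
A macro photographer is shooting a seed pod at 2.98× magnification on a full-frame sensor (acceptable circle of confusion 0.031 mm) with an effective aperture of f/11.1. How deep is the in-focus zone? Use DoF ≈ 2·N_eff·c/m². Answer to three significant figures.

0.0775 mm

At magnification m, DoF ≈ 2·N_eff·c/m² = 2 × 11.1 × 0.031 / 2.98² = 0.6882 / 8.88 ≈ 0.0775 mm.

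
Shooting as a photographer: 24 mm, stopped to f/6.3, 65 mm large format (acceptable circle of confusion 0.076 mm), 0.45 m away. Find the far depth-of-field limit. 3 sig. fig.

Hyperfocal distance H = f²/(N·c) + f = 24²/(6.3 × 0.076) + 24 = 576/0.4788 + 24 ≈ 1227.0 mm ≈ 1.227 m.
Far limit Df = s·(H − f)/(H − s) = 450 × (1227.0 − 24) / (1227.0 − 450) = 450 × 1203.0 / 777.0 ≈ 696.72 mm ≈ 0.697 m.

0.697 m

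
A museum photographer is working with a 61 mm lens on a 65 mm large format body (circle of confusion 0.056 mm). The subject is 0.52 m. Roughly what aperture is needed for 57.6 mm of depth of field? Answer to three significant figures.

Write h = H − f = f²/(N·c). The thin-lens limits are Dn = s·h/(h + (s−f)) and Df = s·h/(h − (s−f)), so DoF = Df − Dn = 2·s·(s−f)·h / (h² − (s−f)²).
That is a quadratic in h: DoF·h² − 2·s·(s−f)·h − DoF·(s−f)² = 0 ⇒ h = (s−f)·(s + √(s² + DoF²)) / DoF = 459 × (520 + √(520² + 57.6²)) / 57.6 = 459 × (520 + 523.180) / 57.6 ≈ 8312.8 mm.
Then N = f²/(c·h) = 61² / (0.056 × 8312.8) = 3721 / 465.52 ≈ 7.99.

f/7.99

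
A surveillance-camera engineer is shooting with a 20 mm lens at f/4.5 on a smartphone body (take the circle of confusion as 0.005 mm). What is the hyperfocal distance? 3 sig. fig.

Hyperfocal distance H = f²/(N·c) + f = 20²/(4.5 × 0.005) + 20 = 400/0.0225 + 20 ≈ 17797.8 mm ≈ 17.8 m.

17.8 m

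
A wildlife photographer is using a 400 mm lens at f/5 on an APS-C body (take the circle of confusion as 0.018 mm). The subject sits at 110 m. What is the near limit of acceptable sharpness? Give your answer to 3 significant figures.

104 m

Hyperfocal distance H = f²/(N·c) + f = 400²/(5 × 0.018) + 400 = 160000/0.09 + 400 ≈ 1778177.8 mm ≈ 1778 m.
Near limit Dn = s·(H − f)/(H + s − 2f) = 110000 × (1778177.8 − 400) / (1778177.8 + 110000 − 2 × 400) = 110000 × 1777777.8 / 1887377.8 ≈ 103612 mm ≈ 104 m.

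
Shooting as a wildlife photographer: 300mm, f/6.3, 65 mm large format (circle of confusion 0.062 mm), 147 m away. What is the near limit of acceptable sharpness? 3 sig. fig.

89.8 m

Hyperfocal distance H = f²/(N·c) + f = 300²/(6.3 × 0.062) + 300 = 90000/0.3906 + 300 ≈ 230714.7 mm ≈ 230.7 m.
Near limit Dn = s·(H − f)/(H + s − 2f) = 147000 × (230714.7 − 300) / (230714.7 + 147000 − 2 × 300) = 147000 × 230414.7 / 377114.7 ≈ 89816 mm ≈ 89.8 m.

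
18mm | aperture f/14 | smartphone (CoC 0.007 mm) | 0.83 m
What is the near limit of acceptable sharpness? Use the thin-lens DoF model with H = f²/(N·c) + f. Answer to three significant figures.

0.666 m

Hyperfocal distance H = f²/(N·c) + f = 18²/(14 × 0.007) + 18 = 324/0.098 + 18 ≈ 3324.1 mm ≈ 3.324 m.
Near limit Dn = s·(H − f)/(H + s − 2f) = 830 × (3324.1 − 18) / (3324.1 + 830 − 2 × 18) = 830 × 3306.1 / 4118.1 ≈ 666.34 mm ≈ 0.666 m.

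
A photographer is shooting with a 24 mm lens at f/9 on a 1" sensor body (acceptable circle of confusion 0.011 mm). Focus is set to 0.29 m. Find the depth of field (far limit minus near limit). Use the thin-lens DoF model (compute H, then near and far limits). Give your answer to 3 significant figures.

26.6 mm

Hyperfocal distance H = f²/(N·c) + f = 24²/(9 × 0.011) + 24 = 576/0.099 + 24 ≈ 5842.2 mm ≈ 5.842 m.
Near limit Dn = s·(H − f)/(H + s − 2f) = 290 × (5842.2 − 24) / (5842.2 + 290 − 2 × 24) = 290 × 5818.2 / 6084.2 ≈ 277.321 mm.
Far limit Df = s·(H − f)/(H − s) = 290 × (5842.2 − 24) / (5842.2 − 290) = 290 × 5818.2 / 5552.2 ≈ 303.894 mm.
Depth of field = Df − Dn = 303.894 − 277.321 ≈ 26.573 mm.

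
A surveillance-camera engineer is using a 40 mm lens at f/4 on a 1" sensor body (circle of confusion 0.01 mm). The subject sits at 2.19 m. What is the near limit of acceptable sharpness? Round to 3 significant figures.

Hyperfocal distance H = f²/(N·c) + f = 40²/(4 × 0.01) + 40 = 1600/0.04 + 40 ≈ 40040.0 mm ≈ 40.04 m.
Near limit Dn = s·(H − f)/(H + s − 2f) = 2190 × (40040.0 − 40) / (40040.0 + 2190 − 2 × 40) = 2190 × 40000.0 / 42150.0 ≈ 2078.3 mm ≈ 2.08 m.

2.08 m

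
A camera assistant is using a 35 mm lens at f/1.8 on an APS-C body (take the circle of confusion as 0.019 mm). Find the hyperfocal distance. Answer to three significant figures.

Hyperfocal distance H = f²/(N·c) + f = 35²/(1.8 × 0.019) + 35 = 1225/0.0342 + 35 ≈ 35853.7 mm ≈ 35.9 m.

35.9 m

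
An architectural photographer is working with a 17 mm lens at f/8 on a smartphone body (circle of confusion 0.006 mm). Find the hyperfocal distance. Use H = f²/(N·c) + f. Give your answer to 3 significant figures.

Hyperfocal distance H = f²/(N·c) + f = 17²/(8 × 0.006) + 17 = 289/0.048 + 17 ≈ 6037.8 mm ≈ 6.04 m.

6.04 m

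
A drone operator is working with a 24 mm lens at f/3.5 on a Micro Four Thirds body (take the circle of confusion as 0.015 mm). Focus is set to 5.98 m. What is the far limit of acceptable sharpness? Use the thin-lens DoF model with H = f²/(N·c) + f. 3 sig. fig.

Hyperfocal distance H = f²/(N·c) + f = 24²/(3.5 × 0.015) + 24 = 576/0.0525 + 24 ≈ 10995.4 mm ≈ 11.00 m.
Far limit Df = s·(H − f)/(H − s) = 5980 × (10995.4 − 24) / (10995.4 − 5980) = 5980 × 10971.4 / 5015.4 ≈ 13081 mm ≈ 13.1 m.

13.1 m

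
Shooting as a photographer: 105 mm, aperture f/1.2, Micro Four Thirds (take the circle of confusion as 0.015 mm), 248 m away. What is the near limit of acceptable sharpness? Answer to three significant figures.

Hyperfocal distance H = f²/(N·c) + f = 105²/(1.2 × 0.015) + 105 = 11025/0.018 + 105 ≈ 612605.0 mm ≈ 612.6 m.
Near limit Dn = s·(H − f)/(H + s − 2f) = 248000 × (612605.0 − 105) / (612605.0 + 248000 − 2 × 105) = 248000 × 612500.0 / 860395.0 ≈ 176547 mm ≈ 177 m.

177 m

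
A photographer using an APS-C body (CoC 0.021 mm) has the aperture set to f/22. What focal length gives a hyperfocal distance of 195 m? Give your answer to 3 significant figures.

From H = f²/(N·c) + f, with f ≪ H: f ≈ √(H·N·c) = √(195000 × 22 × 0.021) = √90090 ≈ 300.1 mm.
The +f correction barely moves this — solving exactly, f² + N·c·f − N·c·H = 0 ⇒ f = (−N·c + √((N·c)² + 4·N·c·H))/2 = (−0.462 + √360360)/2 ≈ 299.92 mm, so f ≈ 300 mm.

300 mm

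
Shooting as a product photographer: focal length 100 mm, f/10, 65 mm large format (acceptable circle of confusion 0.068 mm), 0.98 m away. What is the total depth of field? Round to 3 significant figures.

Hyperfocal distance H = f²/(N·c) + f = 100²/(10 × 0.068) + 100 = 10000/0.68 + 100 ≈ 14805.9 mm ≈ 14.81 m.
Near limit Dn = s·(H − f)/(H + s − 2f) = 980 × (14805.9 − 100) / (14805.9 + 980 − 2 × 100) = 980 × 14705.9 / 15585.9 ≈ 924.67 mm.
Far limit Df = s·(H − f)/(H − s) = 980 × (14805.9 − 100) / (14805.9 − 980) = 980 × 14705.9 / 13825.9 ≈ 1042.38 mm.
Depth of field = Df − Dn = 1042.38 − 924.67 ≈ 117.71 mm.

118 mm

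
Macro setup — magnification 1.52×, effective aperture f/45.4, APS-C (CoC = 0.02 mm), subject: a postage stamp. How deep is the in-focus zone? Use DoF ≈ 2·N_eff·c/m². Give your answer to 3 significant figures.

At magnification m, DoF ≈ 2·N_eff·c/m² = 2 × 45.4 × 0.02 / 1.52² = 1.816 / 2.31 ≈ 0.786 mm.

0.786 mm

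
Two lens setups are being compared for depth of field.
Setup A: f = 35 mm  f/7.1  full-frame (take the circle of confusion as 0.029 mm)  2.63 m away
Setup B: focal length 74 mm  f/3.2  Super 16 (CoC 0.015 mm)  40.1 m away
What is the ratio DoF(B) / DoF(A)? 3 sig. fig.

Setup A: H = 35²/(7.1×0.029) + 35 ≈ 5984.5 mm; DoF = Df − Dn = 4664.5 − 1831.3 ≈ 2833.2 mm.
Setup B: H = 74²/(3.2×0.015) + 74 ≈ 114157.3 mm; DoF = Df − Dn = 61773 − 29685 ≈ 32088 mm.
Ratio = 32088 / 2833.2 ≈ 11.3.

11.3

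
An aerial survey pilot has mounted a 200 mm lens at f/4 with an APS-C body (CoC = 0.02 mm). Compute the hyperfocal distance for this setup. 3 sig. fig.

500 m

Hyperfocal distance H = f²/(N·c) + f = 200²/(4 × 0.02) + 200 = 40000/0.08 + 200 ≈ 500200.0 mm ≈ 500 m.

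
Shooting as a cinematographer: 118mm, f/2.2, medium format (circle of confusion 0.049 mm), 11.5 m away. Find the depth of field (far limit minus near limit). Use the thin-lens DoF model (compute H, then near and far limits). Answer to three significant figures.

Hyperfocal distance H = f²/(N·c) + f = 118²/(2.2 × 0.049) + 118 = 13924/0.1078 + 118 ≈ 129283.1 mm ≈ 129.3 m.
Near limit Dn = s·(H − f)/(H + s − 2f) = 11500 × (129283.1 − 118) / (129283.1 + 11500 − 2 × 118) = 11500 × 129165.1 / 140547.1 ≈ 10568.7 mm.
Far limit Df = s·(H − f)/(H − s) = 11500 × (129283.1 − 118) / (129283.1 − 11500) = 11500 × 129165.1 / 117783.1 ≈ 12611.3 mm.
Depth of field = Df − Dn = 12611.3 − 10568.7 ≈ 2042.6 mm ≈ 2.04 m.

2.04 m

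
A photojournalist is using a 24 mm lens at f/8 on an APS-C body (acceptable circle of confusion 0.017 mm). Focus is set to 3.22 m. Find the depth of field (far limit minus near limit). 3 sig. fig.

Hyperfocal distance H = f²/(N·c) + f = 24²/(8 × 0.017) + 24 = 576/0.136 + 24 ≈ 4259.3 mm ≈ 4.259 m.
Near limit Dn = s·(H − f)/(H + s − 2f) = 3220 × (4259.3 − 24) / (4259.3 + 3220 − 2 × 24) = 3220 × 4235.3 / 7431.3 ≈ 1835 mm.
Far limit Df = s·(H − f)/(H − s) = 3220 × (4259.3 − 24) / (4259.3 − 3220) = 3220 × 4235.3 / 1039.3 ≈ 13122 mm.
Depth of field = Df − Dn = 13122 − 1835 ≈ 11287 mm ≈ 11.3 m.

11.3 m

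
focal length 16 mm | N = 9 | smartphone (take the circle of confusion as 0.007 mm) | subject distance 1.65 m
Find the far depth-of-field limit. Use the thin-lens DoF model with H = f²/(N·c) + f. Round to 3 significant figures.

Hyperfocal distance H = f²/(N·c) + f = 16²/(9 × 0.007) + 16 = 256/0.063 + 16 ≈ 4079.5 mm ≈ 4.079 m.
Far limit Df = s·(H − f)/(H − s) = 1650 × (4079.5 − 16) / (4079.5 − 1650) = 1650 × 4063.5 / 2429.5 ≈ 2759.7 mm ≈ 2.76 m.

2.76 m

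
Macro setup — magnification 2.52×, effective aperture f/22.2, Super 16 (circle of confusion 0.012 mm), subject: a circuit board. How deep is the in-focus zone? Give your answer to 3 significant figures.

At magnification m, DoF ≈ 2·N_eff·c/m² = 2 × 22.2 × 0.012 / 2.52² = 0.5328 / 6.35 ≈ 0.0839 mm.

0.0839 mm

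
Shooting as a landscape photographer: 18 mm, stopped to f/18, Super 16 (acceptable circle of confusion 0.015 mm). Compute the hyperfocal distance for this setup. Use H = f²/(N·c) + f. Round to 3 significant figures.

1.22 m

Hyperfocal distance H = f²/(N·c) + f = 18²/(18 × 0.015) + 18 = 324/0.27 + 18 ≈ 1218.0 mm ≈ 1.22 m.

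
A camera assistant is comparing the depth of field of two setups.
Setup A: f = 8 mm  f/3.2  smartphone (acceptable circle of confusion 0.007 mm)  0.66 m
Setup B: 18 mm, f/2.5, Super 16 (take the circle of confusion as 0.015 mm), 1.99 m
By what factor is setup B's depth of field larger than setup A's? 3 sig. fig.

3.02

Setup A: H = 8²/(3.2×0.007) + 8 ≈ 2865.1 mm; DoF = Df − Dn = 855.14 − 537.37 ≈ 317.77 mm.
Setup B: H = 18²/(2.5×0.015) + 18 ≈ 8658.0 mm; DoF = Df − Dn = 2578.52 − 1620.20 ≈ 958.32 mm.
Ratio = 958.32 / 317.77 ≈ 3.02.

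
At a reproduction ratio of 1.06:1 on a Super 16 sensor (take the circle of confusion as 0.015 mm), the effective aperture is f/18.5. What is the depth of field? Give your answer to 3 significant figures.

At magnification m, DoF ≈ 2·N_eff·c/m² = 2 × 18.5 × 0.015 / 1.06² = 0.555 / 1.124 ≈ 0.494 mm.

0.494 mm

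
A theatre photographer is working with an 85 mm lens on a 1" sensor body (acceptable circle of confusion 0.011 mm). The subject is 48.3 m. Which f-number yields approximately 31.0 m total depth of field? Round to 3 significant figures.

f/4

Write h = H − f = f²/(N·c). The thin-lens limits are Dn = s·h/(h + (s−f)) and Df = s·h/(h − (s−f)), so DoF = Df − Dn = 2·s·(s−f)·h / (h² − (s−f)²).
That is a quadratic in h: DoF·h² − 2·s·(s−f)·h − DoF·(s−f)² = 0 ⇒ h = (s−f)·(s + √(s² + DoF²)) / DoF = 48215 × (48300 + √(48300² + 31000²)) / 31000 = 48215 × (48300 + 57392.4) / 31000 ≈ 164386 mm.
Then N = f²/(c·h) = 85² / (0.011 × 164386) = 7225 / 1808.2 ≈ 4.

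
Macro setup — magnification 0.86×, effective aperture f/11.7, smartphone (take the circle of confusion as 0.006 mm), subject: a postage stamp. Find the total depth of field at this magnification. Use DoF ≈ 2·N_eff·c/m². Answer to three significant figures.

0.190 mm

At magnification m, DoF ≈ 2·N_eff·c/m² = 2 × 11.7 × 0.006 / 0.86² = 0.1404 / 0.7396 ≈ 0.19 mm.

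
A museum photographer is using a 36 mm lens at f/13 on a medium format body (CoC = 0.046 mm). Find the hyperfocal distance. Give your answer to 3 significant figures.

2.20 m

Hyperfocal distance H = f²/(N·c) + f = 36²/(13 × 0.046) + 36 = 1296/0.598 + 36 ≈ 2203.2 mm ≈ 2.20 m.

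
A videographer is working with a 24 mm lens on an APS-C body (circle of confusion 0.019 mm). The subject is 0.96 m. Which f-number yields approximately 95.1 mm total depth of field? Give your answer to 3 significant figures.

Write h = H − f = f²/(N·c). The thin-lens limits are Dn = s·h/(h + (s−f)) and Df = s·h/(h − (s−f)), so DoF = Df − Dn = 2·s·(s−f)·h / (h² − (s−f)²).
That is a quadratic in h: DoF·h² − 2·s·(s−f)·h − DoF·(s−f)² = 0 ⇒ h = (s−f)·(s + √(s² + DoF²)) / DoF = 936 × (960 + √(960² + 95.1²)) / 95.1 = 936 × (960 + 964.699) / 95.1 ≈ 18943 mm.
Then N = f²/(c·h) = 24² / (0.019 × 18943) = 576 / 359.92 ≈ 1.60.

f/1.60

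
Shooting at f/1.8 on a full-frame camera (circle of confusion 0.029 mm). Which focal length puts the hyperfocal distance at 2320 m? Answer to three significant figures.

From H = f²/(N·c) + f, with f ≪ H: f ≈ √(H·N·c) = √(2320000 × 1.8 × 0.029) = √121104 ≈ 348.0 mm.
The +f correction barely moves this — solving exactly, f² + N·c·f − N·c·H = 0 ⇒ f = (−N·c + √((N·c)² + 4·N·c·H))/2 = (−0.0522 + √484416)/2 ≈ 347.97 mm, so f ≈ 348 mm.

348 mm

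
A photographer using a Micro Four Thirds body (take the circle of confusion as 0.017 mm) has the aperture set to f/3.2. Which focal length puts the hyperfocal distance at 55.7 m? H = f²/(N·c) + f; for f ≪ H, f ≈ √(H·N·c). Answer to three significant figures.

From H = f²/(N·c) + f, with f ≪ H: f ≈ √(H·N·c) = √(55700 × 3.2 × 0.017) = √3030.1 ≈ 55.05 mm.
Exact: f² + N·c·f − N·c·H = 0 ⇒ f = (−N·c + √((N·c)² + 4·N·c·H))/2 = (−0.0544 + √12120)/2 ≈ 55.019 mm ≈ 55.0 mm.

55.0 mm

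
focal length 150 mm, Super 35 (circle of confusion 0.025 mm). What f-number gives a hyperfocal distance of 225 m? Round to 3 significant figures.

f/4

Rearrange H = f²/(N·c) + f for N: N = f² / ((H − f)·c).
N = 150² / ((225000 − 150) × 0.025) = 22500 / 5621 ≈ 4.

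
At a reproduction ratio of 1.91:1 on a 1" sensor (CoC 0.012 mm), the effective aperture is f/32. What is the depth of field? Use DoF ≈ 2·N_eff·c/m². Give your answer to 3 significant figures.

0.211 mm

At magnification m, DoF ≈ 2·N_eff·c/m² = 2 × 32 × 0.012 / 1.91² = 0.768 / 3.648 ≈ 0.211 mm.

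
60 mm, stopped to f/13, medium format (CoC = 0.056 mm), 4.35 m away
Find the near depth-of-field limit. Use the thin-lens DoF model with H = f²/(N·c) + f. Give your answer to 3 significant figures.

2.33 m

Hyperfocal distance H = f²/(N·c) + f = 60²/(13 × 0.056) + 60 = 3600/0.728 + 60 ≈ 5005.1 mm ≈ 5.005 m.
Near limit Dn = s·(H − f)/(H + s − 2f) = 4350 × (5005.1 − 60) / (5005.1 + 4350 − 2 × 60) = 4350 × 4945.1 / 9235.1 ≈ 2329.3 mm ≈ 2.33 m.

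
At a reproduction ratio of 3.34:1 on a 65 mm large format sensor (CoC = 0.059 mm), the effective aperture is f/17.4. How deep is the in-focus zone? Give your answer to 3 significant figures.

At magnification m, DoF ≈ 2·N_eff·c/m² = 2 × 17.4 × 0.059 / 3.34² = 2.053 / 11.16 ≈ 0.184 mm.

0.184 mm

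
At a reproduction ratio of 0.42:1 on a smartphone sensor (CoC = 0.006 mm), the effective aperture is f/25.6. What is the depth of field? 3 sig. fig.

1.74 mm

At magnification m, DoF ≈ 2·N_eff·c/m² = 2 × 25.6 × 0.006 / 0.42² = 0.3072 / 0.1764 ≈ 1.74 mm.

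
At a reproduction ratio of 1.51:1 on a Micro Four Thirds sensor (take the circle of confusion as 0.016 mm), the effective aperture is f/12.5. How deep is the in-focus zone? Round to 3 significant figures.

At magnification m, DoF ≈ 2·N_eff·c/m² = 2 × 12.5 × 0.016 / 1.51² = 0.4 / 2.28 ≈ 0.175 mm.

0.175 mm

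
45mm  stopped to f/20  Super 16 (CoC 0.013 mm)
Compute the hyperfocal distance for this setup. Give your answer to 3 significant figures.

Hyperfocal distance H = f²/(N·c) + f = 45²/(20 × 0.013) + 45 = 2025/0.26 + 45 ≈ 7833.5 mm ≈ 7.83 m.

7.83 m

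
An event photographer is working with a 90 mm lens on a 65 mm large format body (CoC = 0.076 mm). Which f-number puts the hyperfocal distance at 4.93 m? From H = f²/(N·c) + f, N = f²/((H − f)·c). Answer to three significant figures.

f/22

Rearrange H = f²/(N·c) + f for N: N = f² / ((H − f)·c).
N = 90² / ((4930 − 90) × 0.076) = 8100 / 367.8 ≈ 22.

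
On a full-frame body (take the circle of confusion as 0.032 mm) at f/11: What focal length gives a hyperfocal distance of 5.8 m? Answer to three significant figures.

From H = f²/(N·c) + f, with f ≪ H: f ≈ √(H·N·c) = √(5800 × 11 × 0.032) = √2041.6 ≈ 45.18 mm.
Exact: f² + N·c·f − N·c·H = 0 ⇒ f = (−N·c + √((N·c)² + 4·N·c·H))/2 = (−0.352 + √8166.5)/2 ≈ 45.008 mm ≈ 45.0 mm.

45.0 mm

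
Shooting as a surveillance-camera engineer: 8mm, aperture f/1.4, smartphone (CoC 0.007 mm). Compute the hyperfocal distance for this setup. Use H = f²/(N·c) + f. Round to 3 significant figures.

6.54 m

Hyperfocal distance H = f²/(N·c) + f = 8²/(1.4 × 0.007) + 8 = 64/0.0098 + 8 ≈ 6538.6 mm ≈ 6.54 m.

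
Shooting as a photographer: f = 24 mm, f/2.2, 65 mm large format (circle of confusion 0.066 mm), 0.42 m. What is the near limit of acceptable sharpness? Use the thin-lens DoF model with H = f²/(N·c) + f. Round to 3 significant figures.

Hyperfocal distance H = f²/(N·c) + f = 24²/(2.2 × 0.066) + 24 = 576/0.1452 + 24 ≈ 3990.9 mm ≈ 3.991 m.
Near limit Dn = s·(H − f)/(H + s − 2f) = 420 × (3990.9 − 24) / (3990.9 + 420 − 2 × 24) = 420 × 3966.9 / 4362.9 ≈ 381.88 mm.

382 mm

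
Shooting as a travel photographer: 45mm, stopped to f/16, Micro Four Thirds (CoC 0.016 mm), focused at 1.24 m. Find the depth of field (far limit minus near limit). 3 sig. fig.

383 mm

Hyperfocal distance H = f²/(N·c) + f = 45²/(16 × 0.016) + 45 = 2025/0.256 + 45 ≈ 7955.2 mm ≈ 7.955 m.
Near limit Dn = s·(H − f)/(H + s − 2f) = 1240 × (7955.2 − 45) / (7955.2 + 1240 − 2 × 45) = 1240 × 7910.2 / 9105.2 ≈ 1077.26 mm.
Far limit Df = s·(H − f)/(H − s) = 1240 × (7955.2 − 45) / (7955.2 − 1240) = 1240 × 7910.2 / 6715.2 ≈ 1460.67 mm.
Depth of field = Df − Dn = 1460.67 − 1077.26 ≈ 383.41 mm.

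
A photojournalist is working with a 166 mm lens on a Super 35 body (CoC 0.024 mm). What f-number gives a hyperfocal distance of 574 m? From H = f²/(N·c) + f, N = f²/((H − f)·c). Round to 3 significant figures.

f/2.00

Rearrange H = f²/(N·c) + f for N: N = f² / ((H − f)·c).
N = 166² / ((574000 − 166) × 0.024) = 27556 / 13772 ≈ 2.00.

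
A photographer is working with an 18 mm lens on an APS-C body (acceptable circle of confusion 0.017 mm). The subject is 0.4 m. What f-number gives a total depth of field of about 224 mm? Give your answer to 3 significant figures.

f/13

Write h = H − f = f²/(N·c). The thin-lens limits are Dn = s·h/(h + (s−f)) and Df = s·h/(h − (s−f)), so DoF = Df − Dn = 2·s·(s−f)·h / (h² − (s−f)²).
That is a quadratic in h: DoF·h² − 2·s·(s−f)·h − DoF·(s−f)² = 0 ⇒ h = (s−f)·(s + √(s² + DoF²)) / DoF = 382 × (400 + √(400² + 224²)) / 224 = 382 × (400 + 458.450) / 224 ≈ 1464.0 mm.
Then N = f²/(c·h) = 18² / (0.017 × 1464.0) = 324 / 24.887 ≈ 13.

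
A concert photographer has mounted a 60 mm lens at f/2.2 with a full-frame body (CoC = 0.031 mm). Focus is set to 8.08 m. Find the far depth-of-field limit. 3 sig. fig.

Hyperfocal distance H = f²/(N·c) + f = 60²/(2.2 × 0.031) + 60 = 3600/0.0682 + 60 ≈ 52845.9 mm ≈ 52.85 m.
Far limit Df = s·(H − f)/(H − s) = 8080 × (52845.9 − 60) / (52845.9 − 8080) = 8080 × 52785.9 / 44765.9 ≈ 9527.6 mm ≈ 9.53 m.

9.53 m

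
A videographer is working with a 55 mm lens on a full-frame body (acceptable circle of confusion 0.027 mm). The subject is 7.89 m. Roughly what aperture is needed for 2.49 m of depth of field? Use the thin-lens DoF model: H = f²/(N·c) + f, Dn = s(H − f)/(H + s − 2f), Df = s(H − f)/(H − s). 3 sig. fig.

f/2.20

Write h = H − f = f²/(N·c). The thin-lens limits are Dn = s·h/(h + (s−f)) and Df = s·h/(h − (s−f)), so DoF = Df − Dn = 2·s·(s−f)·h / (h² − (s−f)²).
That is a quadratic in h: DoF·h² − 2·s·(s−f)·h − DoF·(s−f)² = 0 ⇒ h = (s−f)·(s + √(s² + DoF²)) / DoF = 7835 × (7890 + √(7890² + 2490²)) / 2490 = 7835 × (7890 + 8273.58) / 2490 ≈ 50860 mm.
Then N = f²/(c·h) = 55² / (0.027 × 50860) = 3025 / 1373.2 ≈ 2.20.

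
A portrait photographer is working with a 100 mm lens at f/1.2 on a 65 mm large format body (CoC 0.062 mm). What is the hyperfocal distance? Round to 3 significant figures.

Hyperfocal distance H = f²/(N·c) + f = 100²/(1.2 × 0.062) + 100 = 10000/0.0744 + 100 ≈ 134508.6 mm ≈ 135 m.

135 m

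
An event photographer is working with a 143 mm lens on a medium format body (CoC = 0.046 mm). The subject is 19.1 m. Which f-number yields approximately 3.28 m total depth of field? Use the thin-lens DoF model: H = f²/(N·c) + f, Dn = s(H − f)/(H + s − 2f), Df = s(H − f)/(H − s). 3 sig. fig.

Write h = H − f = f²/(N·c). The thin-lens limits are Dn = s·h/(h + (s−f)) and Df = s·h/(h − (s−f)), so DoF = Df − Dn = 2·s·(s−f)·h / (h² − (s−f)²).
That is a quadratic in h: DoF·h² − 2·s·(s−f)·h − DoF·(s−f)² = 0 ⇒ h = (s−f)·(s + √(s² + DoF²)) / DoF = 18957 × (19100 + √(19100² + 3280²)) / 3280 = 18957 × (19100 + 19379.6) / 3280 ≈ 222396 mm.
Then N = f²/(c·h) = 143² / (0.046 × 222396) = 20449 / 10230 ≈ 2.00.

f/2.00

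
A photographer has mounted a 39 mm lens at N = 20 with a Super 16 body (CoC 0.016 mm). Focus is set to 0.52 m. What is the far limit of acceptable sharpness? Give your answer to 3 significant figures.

Hyperfocal distance H = f²/(N·c) + f = 39²/(20 × 0.016) + 39 = 1521/0.32 + 39 ≈ 4792.1 mm ≈ 4.792 m.
Far limit Df = s·(H − f)/(H − s) = 520 × (4792.1 − 39) / (4792.1 − 520) = 520 × 4753.1 / 4272.1 ≈ 578.55 mm ≈ 0.579 m.

0.579 m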